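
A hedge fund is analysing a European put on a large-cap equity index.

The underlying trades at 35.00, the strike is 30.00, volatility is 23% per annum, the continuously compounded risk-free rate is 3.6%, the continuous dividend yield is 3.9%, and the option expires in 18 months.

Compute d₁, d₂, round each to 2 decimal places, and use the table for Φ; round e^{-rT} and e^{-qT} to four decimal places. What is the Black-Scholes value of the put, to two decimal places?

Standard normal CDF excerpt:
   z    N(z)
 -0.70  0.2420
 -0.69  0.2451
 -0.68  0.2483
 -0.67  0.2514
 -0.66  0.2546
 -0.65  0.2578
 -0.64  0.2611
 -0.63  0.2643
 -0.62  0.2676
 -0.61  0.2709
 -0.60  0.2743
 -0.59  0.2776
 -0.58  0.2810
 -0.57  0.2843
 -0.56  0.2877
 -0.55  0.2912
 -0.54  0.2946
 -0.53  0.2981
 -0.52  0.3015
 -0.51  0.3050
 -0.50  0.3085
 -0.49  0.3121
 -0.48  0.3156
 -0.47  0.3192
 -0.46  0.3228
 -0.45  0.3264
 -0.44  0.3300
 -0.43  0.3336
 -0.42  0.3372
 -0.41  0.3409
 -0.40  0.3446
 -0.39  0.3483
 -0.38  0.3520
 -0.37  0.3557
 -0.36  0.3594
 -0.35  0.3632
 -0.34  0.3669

1.60

σ√T = 0.23·√1.5 = 0.2817
d₁ = [ln(35/30) + (0.036 − 0.039 + 0.23²/2)·1.5] / 0.2817 = [0.1542 + 0.0352] / 0.2817 = 0.6721 ≈ 0.67
d₂ = d₁ − σ√T = 0.6721 − 0.2817 = 0.3904 ≈ 0.39
exp(−qT) = exp(−0.039·1.5) = 0.9432;  exp(−rT) = exp(−0.036·1.5) = 0.9474
N(−d₂) = N(-0.39) = 0.3483;  N(−d₁) = N(-0.67) = 0.2514
P = 30·0.9474·0.3483 − 35·0.9432·0.2514 = 9.8994 − 8.2992 = 1.6002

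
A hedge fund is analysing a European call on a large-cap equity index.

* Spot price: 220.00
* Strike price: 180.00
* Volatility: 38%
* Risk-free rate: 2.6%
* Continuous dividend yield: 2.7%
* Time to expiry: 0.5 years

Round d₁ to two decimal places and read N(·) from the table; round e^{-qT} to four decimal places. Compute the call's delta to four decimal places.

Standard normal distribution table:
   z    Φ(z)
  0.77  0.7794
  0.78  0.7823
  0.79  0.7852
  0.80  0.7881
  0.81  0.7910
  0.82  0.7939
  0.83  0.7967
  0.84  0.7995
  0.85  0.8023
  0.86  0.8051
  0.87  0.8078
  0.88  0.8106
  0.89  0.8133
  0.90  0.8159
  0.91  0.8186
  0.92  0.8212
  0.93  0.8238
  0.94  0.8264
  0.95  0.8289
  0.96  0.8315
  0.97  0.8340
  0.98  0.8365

σ√T = 0.38·√0.5 = 0.2687
d₁ = [ln(220/180) + (0.026 − 0.027 + 0.38²/2)·0.5] / 0.2687 = [0.2007 + 0.0356] / 0.2687 = 0.8793 ≈ 0.88
N(d₁) = N(0.88) = 0.8106
Δ_call = exp(−qT)·N(d₁) = 0.9866·0.8106 = 0.7997

0.7997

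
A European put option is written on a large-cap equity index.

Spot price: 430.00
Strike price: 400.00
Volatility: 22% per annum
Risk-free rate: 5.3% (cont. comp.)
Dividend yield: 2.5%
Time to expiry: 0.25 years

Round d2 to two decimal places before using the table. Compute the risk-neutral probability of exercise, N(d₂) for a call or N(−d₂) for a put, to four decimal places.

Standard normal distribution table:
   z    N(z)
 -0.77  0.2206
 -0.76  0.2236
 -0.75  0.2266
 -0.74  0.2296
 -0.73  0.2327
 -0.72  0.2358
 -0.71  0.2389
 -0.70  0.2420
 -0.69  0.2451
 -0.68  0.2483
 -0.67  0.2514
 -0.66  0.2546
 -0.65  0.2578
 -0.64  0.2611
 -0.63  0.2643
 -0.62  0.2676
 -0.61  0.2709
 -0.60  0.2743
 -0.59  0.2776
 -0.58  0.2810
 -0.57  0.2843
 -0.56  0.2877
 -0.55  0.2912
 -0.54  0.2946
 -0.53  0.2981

σ√T = 0.22 × 0.5000 = 0.1100
ln(S/K) + (r − q + σ²/2)T = ln(430/400) + (0.053 − 0.025 + 0.22²/2)·0.25 = 0.0723 + 0.0130 = 0.0854
d₁ = 0.0854 / 0.1100 = 0.7761 → 0.78
d₂ = d₁ − σ√T = 0.7761 − 0.1100 = 0.6661 → 0.67
Pr(exercise) under Q = N(−d₂) = N(-0.67) = 0.2514

0.2514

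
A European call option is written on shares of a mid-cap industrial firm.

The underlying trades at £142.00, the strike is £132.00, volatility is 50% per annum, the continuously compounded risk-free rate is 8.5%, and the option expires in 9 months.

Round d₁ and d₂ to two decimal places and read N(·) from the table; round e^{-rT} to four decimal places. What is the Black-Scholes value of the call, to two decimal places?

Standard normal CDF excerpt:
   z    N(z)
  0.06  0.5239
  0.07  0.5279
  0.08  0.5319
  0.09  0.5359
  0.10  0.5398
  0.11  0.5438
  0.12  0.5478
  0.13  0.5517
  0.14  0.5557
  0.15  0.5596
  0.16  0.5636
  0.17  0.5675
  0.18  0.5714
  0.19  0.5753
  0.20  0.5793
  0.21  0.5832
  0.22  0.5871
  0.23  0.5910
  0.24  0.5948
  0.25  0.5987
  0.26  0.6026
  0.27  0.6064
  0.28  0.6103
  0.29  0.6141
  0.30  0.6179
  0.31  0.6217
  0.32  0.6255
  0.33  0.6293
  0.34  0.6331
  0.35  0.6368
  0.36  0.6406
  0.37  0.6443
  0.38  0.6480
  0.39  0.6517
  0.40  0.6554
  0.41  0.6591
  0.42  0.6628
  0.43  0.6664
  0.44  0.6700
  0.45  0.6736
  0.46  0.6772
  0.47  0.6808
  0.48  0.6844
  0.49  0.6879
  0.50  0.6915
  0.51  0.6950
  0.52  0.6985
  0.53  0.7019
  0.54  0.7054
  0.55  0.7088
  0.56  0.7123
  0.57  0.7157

£32.82

σ√T = 0.5·√0.75 = 0.4330
d₁ = [ln(142/132) + (0.085 + ½·0.5²)·0.75] / (σ√T) = (0.0730 + 0.1575) / 0.4330 = 0.5324 which rounds to 0.53
d₂ = 0.5324 − 0.4330 = 0.0994 which rounds to 0.10
e^(−rT) = e^(−0.085·0.75) = 0.9382
C = 142·N(0.53) − 132·0.9382·N(0.10) = 142·0.7019 − 132·0.9382·0.5398 = 99.6698 − 66.8501 = 32.8197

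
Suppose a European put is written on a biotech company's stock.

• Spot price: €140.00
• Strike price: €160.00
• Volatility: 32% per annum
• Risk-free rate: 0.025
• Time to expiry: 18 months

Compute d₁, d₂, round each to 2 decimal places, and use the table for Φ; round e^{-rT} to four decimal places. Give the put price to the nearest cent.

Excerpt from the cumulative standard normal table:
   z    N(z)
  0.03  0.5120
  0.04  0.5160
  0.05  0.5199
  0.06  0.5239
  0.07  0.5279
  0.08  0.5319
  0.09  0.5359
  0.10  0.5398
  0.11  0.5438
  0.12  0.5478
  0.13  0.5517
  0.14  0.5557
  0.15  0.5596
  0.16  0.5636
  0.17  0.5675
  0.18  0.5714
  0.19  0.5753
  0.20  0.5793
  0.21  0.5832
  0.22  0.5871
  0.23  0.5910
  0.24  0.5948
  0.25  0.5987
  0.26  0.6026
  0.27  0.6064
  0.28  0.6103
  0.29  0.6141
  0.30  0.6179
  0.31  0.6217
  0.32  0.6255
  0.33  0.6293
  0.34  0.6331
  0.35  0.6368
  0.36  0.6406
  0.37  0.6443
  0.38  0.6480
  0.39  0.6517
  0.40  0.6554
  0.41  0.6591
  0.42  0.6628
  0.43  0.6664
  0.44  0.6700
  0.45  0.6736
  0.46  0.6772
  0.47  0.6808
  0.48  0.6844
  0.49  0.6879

€30.47

σ√T = 0.32·√1.5 = 0.3919
d₁ = [ln(140/160) + (0.025 + 0.32²/2)·1.5] / 0.3919 = [-0.1335 + 0.1143] / 0.3919 = -0.0491 which rounds to -0.05
d₂ = d₁ − σ√T = -0.0491 − 0.3919 = -0.4410 which rounds to -0.44
exp(−rT) = exp(−0.025·1.5) = 0.9632
N(−d₂) = N(0.44) = 0.6700;  N(−d₁) = N(0.05) = 0.5199
P = 160·0.9632·0.6700 − 140·0.5199 = 103.2550 − 72.7860 = 30.4690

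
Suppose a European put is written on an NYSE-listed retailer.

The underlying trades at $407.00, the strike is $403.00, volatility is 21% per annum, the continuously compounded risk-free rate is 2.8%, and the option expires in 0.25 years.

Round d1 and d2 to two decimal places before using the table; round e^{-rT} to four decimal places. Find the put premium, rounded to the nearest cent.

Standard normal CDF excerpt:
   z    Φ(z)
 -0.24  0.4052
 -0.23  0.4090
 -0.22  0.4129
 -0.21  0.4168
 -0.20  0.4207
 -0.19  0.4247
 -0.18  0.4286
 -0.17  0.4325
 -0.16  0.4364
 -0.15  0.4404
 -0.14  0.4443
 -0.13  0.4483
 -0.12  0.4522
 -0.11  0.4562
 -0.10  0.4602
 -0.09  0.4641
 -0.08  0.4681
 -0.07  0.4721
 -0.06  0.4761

σ√T = 0.21 × 0.5000 = 0.1050
d₁ = [ln(407/403) + (0.028 + 0.21²/2)·0.25] / 0.1050 = [0.0099 + 0.0125] / 0.1050 = 0.2132 which rounds to 0.21
d₂ = d₁ − σ√T = 0.2132 − 0.1050 = 0.1082 which rounds to 0.11
e^(−rT) = e^(−0.028·0.25) = 0.9930
N(−d₂) = N(-0.11) = 0.4562;  N(−d₁) = N(-0.21) = 0.4168
P = 403·0.9930·0.4562 − 407·0.4168 = 182.5617 − 169.6376 = 12.9241

$12.92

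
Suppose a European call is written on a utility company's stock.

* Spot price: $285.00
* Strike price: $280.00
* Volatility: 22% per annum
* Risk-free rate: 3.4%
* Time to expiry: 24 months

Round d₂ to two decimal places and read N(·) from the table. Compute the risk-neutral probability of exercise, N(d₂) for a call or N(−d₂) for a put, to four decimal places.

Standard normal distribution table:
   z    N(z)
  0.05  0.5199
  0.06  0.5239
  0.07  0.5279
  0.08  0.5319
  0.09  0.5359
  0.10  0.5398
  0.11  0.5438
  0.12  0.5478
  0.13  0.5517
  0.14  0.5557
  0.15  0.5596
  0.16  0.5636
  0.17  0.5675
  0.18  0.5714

0.5478

σ√T = 0.22 × 1.4142 = 0.3111
d₁ = [ln(285/280) + (0.034 + 0.22²/2)·2] / 0.3111 = [0.0177 + 0.1164] / 0.3111 = 0.4310 which rounds to 0.43
d₂ = d₁ − σ√T = 0.4310 − 0.3111 = 0.1199 which rounds to 0.12
Pr(exercise) under Q = N(d₂) = 0.5478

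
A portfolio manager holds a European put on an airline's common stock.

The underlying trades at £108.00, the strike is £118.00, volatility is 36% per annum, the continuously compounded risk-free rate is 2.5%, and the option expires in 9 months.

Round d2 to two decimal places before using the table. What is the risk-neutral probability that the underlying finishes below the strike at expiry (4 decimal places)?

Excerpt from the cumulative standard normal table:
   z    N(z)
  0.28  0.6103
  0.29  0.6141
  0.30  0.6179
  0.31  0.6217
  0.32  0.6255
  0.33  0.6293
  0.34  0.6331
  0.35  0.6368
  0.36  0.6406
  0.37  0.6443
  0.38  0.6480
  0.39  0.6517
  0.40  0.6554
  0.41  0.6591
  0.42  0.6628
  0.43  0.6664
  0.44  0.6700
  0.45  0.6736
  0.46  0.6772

σ√T = 0.36 × 0.8660 = 0.3118
d₁ = [ln(108/118) + (0.025 + 0.36²/2)·0.75] / 0.3118 = [-0.0886 + 0.0673] / 0.3118 = -0.0680 which rounds to -0.07
d₂ = d₁ − σ√T = -0.0680 − 0.3118 = -0.3798 which rounds to -0.38
Risk-neutral Pr[S_T < K] = N(−d₂) = N(0.38) = 0.6480

0.6480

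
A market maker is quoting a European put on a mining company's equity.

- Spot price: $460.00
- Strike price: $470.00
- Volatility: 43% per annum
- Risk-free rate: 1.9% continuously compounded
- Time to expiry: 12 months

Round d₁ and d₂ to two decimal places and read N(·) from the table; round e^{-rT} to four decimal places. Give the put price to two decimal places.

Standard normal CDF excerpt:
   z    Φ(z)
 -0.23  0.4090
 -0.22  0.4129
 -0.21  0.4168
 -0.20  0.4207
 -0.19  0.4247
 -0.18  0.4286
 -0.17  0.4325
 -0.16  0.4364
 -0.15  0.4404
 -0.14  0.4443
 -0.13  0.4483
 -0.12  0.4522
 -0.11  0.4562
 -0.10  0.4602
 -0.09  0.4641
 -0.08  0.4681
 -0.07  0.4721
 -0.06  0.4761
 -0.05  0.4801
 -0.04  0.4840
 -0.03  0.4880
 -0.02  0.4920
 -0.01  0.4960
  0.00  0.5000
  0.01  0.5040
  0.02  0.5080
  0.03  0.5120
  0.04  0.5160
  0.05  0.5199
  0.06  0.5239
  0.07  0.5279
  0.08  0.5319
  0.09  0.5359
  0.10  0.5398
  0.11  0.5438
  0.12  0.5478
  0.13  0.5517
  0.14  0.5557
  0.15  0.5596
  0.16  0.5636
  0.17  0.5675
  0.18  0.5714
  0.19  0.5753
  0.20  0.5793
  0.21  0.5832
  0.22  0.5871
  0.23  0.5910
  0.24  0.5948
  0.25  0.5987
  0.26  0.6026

$79.02

σ√T = 0.43·√1 = 0.4300
ln(S/K) + (r + σ²/2)T = ln(460/470) + (0.019 + 0.43²/2)·1 = -0.0215 + 0.1114 = 0.0899
d₁ = 0.0899 / 0.4300 = 0.2092 ≈ 0.21
d₂ = d₁ − σ√T = 0.2092 − 0.4300 = -0.2208 ≈ -0.22
exp(−rT) = exp(−0.019·1) = 0.9812
P = 470·0.9812·N(0.22) − 460·N(-0.21) = 470·0.9812·0.5871 − 460·0.4168 = 270.7494 − 191.7280 = 79.0214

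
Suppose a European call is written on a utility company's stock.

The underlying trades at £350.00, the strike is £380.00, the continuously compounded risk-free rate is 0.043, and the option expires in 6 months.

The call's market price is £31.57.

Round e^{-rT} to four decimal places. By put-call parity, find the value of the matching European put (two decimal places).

£53.48

e^(−rT) = e^(−0.043·0.5) = 0.9787
Put-call parity: C − P = S − K·e^(−rT) = 350 − 380·0.9787 = 350 − 371.9060 = -21.9060
P = C − (C − P) = 31.57 − (-21.9060) = 53.4760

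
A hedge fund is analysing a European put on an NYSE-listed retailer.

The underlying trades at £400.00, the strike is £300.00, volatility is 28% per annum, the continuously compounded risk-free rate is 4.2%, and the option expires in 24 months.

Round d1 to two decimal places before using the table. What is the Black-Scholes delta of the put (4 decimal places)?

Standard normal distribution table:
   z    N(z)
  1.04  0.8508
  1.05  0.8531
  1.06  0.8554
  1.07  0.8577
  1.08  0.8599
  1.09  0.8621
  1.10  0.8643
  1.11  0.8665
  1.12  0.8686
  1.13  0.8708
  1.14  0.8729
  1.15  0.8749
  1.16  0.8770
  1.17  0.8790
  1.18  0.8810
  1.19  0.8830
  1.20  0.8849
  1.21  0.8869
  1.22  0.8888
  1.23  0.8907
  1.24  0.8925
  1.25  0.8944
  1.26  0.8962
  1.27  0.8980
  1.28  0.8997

T = 2;  σ√T = 0.3960
d₁ = [ln(400/300) + (0.042 + ½·0.28²)·2] / (σ√T) = (0.2877 + 0.1624) / 0.3960 = 1.1366 ⇒ 1.14
N(d₁) = N(1.14) = 0.8729
Δ_put = N(d₁) − 1 = 0.8729 − 1 = -0.1271

-0.1271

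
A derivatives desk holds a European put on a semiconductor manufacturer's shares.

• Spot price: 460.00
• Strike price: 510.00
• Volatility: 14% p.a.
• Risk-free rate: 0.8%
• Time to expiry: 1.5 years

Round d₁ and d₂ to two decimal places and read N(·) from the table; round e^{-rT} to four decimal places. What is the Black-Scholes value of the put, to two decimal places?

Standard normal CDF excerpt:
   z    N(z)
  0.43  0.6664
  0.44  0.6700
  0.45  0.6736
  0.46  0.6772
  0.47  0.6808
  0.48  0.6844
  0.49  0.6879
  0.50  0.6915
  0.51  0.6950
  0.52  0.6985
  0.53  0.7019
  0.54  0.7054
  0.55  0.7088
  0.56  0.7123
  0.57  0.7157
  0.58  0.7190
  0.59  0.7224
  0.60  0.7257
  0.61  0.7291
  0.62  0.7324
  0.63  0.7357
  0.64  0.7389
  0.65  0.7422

59.22

σ√T = 0.14·√1.5 = 0.1715
ln(S/K) + (r + σ²/2)T = ln(460/510) + (0.008 + 0.14²/2)·1.5 = -0.1032 + 0.0267 = -0.0765
d₁ = -0.0765 / 0.1715 = -0.4461 ≈ -0.45
d₂ = d₁ − σ√T = -0.4461 − 0.1715 = -0.6175 ≈ -0.62
exp(−rT) = exp(−0.008·1.5) = 0.9881
N(−d₂) = N(0.62) = 0.7324;  N(−d₁) = N(0.45) = 0.6736
P = 510·0.9881·0.7324 − 460·0.6736 = 369.0791 − 309.8560 = 59.2231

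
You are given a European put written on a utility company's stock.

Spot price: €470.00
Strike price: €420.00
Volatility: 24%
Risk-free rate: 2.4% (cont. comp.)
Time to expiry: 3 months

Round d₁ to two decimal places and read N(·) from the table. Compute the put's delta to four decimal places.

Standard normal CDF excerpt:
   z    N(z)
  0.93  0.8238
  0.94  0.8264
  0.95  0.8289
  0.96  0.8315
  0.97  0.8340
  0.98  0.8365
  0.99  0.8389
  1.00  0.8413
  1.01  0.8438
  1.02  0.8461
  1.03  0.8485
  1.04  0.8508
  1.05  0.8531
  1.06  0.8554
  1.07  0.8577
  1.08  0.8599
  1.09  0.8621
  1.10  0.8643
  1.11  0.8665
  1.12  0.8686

T = 0.25;  σ√T = 0.1200
ln(S/K) + (r + σ²/2)T = ln(470/420) + (0.024 + 0.24²/2)·0.25 = 0.1125 + 0.0132 = 0.1257
d₁ = 0.1257 / 0.1200 = 1.0473 which rounds to 1.05
N(d₁) = N(1.05) = 0.8531
Δ_put = N(d₁) − 1 = 0.8531 − 1 = -0.1469

-0.1469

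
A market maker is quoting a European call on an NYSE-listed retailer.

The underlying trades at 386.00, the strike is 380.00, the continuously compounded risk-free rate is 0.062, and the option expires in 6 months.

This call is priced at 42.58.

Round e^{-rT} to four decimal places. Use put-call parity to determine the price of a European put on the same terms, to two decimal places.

e^(−rT) = e^(−0.062·0.5) = 0.9695
Put-call parity: C − P = S − K·e^(−rT) = 386 − 380·0.9695 = 386 − 368.4100 = 17.5900
P = C − (C − P) = 42.58 − (17.5900) = 24.9900

24.99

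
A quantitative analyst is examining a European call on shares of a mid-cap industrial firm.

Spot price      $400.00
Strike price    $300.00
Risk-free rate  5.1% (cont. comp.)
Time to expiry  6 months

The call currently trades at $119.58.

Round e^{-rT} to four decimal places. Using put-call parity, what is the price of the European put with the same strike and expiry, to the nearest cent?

$12.02

exp(−rT) = exp(−0.051·0.5) = 0.9748
Put-call parity: C − P = S − K·e^(−rT) = 400 − 300·0.9748 = 400 − 292.4400 = 107.5600
P = C − (C − P) = 119.58 − (107.5600) = 12.0200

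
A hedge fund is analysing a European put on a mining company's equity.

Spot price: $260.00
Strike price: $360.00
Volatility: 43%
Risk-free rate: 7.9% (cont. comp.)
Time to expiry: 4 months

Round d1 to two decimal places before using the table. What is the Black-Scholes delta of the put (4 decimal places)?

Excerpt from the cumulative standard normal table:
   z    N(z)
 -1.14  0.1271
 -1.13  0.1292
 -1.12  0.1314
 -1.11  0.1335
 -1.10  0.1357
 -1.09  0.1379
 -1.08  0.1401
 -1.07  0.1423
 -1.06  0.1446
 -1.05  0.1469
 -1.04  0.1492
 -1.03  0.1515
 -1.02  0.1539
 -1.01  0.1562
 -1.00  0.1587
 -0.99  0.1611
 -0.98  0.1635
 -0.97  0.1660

T = 0.3333;  σ√T = 0.2483
d₁ = [ln(260/360) + (0.079 + ½·0.43²)·0.3333] / (σ√T) = (-0.3254 + 0.0571) / 0.2483 = -1.0806 which rounds to -1.08
N(d₁) = N(-1.08) = 0.1401
Δ_put = N(d₁) − 1 = 0.1401 − 1 = -0.8599

-0.8599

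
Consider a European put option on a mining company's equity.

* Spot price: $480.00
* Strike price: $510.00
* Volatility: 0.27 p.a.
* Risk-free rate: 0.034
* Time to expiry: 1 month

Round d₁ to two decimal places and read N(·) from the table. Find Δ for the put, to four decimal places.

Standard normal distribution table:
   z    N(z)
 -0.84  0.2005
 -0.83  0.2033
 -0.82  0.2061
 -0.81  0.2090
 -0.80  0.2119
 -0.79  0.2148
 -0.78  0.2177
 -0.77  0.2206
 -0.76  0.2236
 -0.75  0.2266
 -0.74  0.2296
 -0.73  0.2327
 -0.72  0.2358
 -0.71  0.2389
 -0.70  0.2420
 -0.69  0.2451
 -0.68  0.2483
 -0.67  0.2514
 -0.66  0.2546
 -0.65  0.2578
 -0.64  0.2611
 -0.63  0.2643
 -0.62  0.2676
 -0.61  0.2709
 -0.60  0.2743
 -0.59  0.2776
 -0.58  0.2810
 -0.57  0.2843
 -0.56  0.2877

σ√T = 0.27 × 0.2887 = 0.0779
d₁ = [ln(480/510) + (0.034 + ½·0.27²)·0.08333] / (σ√T) = (-0.0606 + 0.0059) / 0.0779 = -0.7025 ⇒ -0.70
N(d₁) = N(-0.70) = 0.2420
Δ_put = N(d₁) − 1 = 0.2420 − 1 = -0.7580

-0.7580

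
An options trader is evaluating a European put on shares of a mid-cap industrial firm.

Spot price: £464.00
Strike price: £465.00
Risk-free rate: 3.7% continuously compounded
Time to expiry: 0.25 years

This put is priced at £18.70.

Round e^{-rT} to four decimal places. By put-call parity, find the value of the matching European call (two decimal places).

exp(−rT) = exp(−0.037·0.25) = 0.9908
Put-call parity: C − P = S − K·e^(−rT) = 464 − 465·0.9908 = 464 − 460.7220 = 3.2780
C = P + (C − P) = 18.70 + (3.2780) = 21.9780

£21.98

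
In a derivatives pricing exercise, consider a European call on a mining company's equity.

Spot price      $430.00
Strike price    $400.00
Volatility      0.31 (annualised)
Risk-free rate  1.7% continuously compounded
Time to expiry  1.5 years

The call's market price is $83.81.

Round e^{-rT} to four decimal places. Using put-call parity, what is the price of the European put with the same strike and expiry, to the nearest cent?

$43.73

exp(−rT) = exp(−0.017·1.5) = 0.9748
Put-call parity: C − P = S − K·e^(−rT) = 430 − 400·0.9748 = 430 − 389.9200 = 40.0800
P = C − (C − P) = 83.81 − (40.0800) = 43.7300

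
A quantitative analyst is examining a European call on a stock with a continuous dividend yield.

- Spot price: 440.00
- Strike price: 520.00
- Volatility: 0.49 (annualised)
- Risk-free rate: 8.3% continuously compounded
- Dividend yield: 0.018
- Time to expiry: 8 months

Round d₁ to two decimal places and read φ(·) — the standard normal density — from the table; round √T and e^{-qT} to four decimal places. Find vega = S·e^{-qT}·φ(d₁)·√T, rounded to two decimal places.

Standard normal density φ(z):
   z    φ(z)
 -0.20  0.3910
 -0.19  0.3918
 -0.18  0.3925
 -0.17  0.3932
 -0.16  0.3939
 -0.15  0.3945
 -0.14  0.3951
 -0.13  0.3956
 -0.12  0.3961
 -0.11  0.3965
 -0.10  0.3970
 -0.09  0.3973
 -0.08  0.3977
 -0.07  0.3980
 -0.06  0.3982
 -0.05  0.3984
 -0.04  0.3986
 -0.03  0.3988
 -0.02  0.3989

T = 0.6667;  σ√T = 0.4001
d₁ = [ln(440/520) + (0.083 − 0.018 + 0.49²/2)·0.6667] / 0.4001 = [-0.1671 + 0.1234] / 0.4001 = -0.1092 → -0.11
√T = √0.6667 = 0.8165
φ(d₁) = φ(-0.11) = 0.3965
e^(−qT) = e^(−0.018·0.6667) = 0.9881
vega = S·e^(−qT)·φ(d₁)·√T = 440·0.9881·0.3965·0.8165 = 140.7515

140.75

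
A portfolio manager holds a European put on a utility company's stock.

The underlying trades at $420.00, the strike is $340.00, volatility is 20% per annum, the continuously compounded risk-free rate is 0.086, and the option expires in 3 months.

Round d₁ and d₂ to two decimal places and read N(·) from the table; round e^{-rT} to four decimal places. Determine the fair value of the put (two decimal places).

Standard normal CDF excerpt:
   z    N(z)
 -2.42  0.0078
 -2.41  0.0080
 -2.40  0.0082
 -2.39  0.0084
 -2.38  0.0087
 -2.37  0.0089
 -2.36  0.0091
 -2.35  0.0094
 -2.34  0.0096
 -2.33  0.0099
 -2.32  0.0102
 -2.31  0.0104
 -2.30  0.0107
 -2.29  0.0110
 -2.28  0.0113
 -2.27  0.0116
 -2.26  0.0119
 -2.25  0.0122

σ√T = 0.2·√0.25 = 0.1000
ln(S/K) + (r + σ²/2)T = ln(420/340) + (0.086 + 0.2²/2)·0.25 = 0.2113 + 0.0265 = 0.2378
d₁ = 0.2378 / 0.1000 = 2.3781 → 2.38
d₂ = d₁ − σ√T = 2.3781 − 0.1000 = 2.2781 → 2.28
exp(−rT) = exp(−0.086·0.25) = 0.9787
N(−d₂) = N(-2.28) = 0.0113;  N(−d₁) = N(-2.38) = 0.0087
P = 340·0.9787·0.0113 − 420·0.0087 = 3.7602 − 3.6540 = 0.1062

$0.11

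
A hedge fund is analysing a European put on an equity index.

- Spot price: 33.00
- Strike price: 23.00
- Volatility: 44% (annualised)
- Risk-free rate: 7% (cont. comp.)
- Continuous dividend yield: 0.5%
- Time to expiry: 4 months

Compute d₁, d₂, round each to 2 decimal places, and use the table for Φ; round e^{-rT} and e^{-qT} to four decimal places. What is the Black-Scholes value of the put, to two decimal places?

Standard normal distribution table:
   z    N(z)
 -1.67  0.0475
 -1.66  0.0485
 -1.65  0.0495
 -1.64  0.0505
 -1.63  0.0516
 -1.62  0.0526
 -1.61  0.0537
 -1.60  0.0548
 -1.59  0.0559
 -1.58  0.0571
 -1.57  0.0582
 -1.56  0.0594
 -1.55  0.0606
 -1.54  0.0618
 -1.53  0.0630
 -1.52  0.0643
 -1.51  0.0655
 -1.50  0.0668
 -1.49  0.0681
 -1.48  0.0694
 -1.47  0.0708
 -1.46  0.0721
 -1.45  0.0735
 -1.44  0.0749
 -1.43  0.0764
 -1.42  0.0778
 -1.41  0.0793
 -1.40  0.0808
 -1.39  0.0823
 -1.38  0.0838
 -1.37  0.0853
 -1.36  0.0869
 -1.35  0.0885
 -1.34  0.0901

σ√T = 0.44·√0.3333 = 0.2540
d₁ = [ln(33/23) + (0.07 − 0.005 + 0.44²/2)·0.3333] / 0.2540 = [0.3610 + 0.0539] / 0.2540 = 1.6334 → 1.63
d₂ = d₁ − σ√T = 1.6334 − 0.2540 = 1.3794 → 1.38
e^(−qT) = e^(−0.005·0.3333) = 0.9983;  e^(−rT) = e^(−0.07·0.3333) = 0.9769
P = 23·0.9769·N(-1.38) − 33·0.9983·N(-1.63) = 23·0.9769·0.0838 − 33·0.9983·0.0516 = 1.8829 − 1.6999 = 0.1830

0.18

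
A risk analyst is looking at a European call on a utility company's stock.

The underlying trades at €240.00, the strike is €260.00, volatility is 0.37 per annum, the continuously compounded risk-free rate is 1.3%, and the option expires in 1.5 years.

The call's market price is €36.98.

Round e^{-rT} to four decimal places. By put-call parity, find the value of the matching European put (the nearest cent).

€51.96

e^(−rT) = e^(−0.013·1.5) = 0.9807
Put-call parity: C − P = S − K·e^(−rT) = 240 − 260·0.9807 = 240 − 254.9820 = -14.9820
P = C − (C − P) = 36.98 − (-14.9820) = 51.9620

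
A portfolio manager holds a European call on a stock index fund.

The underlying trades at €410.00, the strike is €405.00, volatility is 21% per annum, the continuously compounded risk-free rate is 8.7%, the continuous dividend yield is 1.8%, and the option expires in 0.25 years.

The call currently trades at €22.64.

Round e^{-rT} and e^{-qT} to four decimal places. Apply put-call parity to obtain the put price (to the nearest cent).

€10.78

e^(−qT) = e^(−0.018·0.25) = 0.9955;  e^(−rT) = e^(−0.087·0.25) = 0.9785
Put-call parity: C − P = S·e^(−qT) − K·e^(−rT) = 410·0.9955 − 405·0.9785 = 408.1550 − 396.2925 = 11.8625
P = C − (C − P) = 22.64 − (11.8625) = 10.7775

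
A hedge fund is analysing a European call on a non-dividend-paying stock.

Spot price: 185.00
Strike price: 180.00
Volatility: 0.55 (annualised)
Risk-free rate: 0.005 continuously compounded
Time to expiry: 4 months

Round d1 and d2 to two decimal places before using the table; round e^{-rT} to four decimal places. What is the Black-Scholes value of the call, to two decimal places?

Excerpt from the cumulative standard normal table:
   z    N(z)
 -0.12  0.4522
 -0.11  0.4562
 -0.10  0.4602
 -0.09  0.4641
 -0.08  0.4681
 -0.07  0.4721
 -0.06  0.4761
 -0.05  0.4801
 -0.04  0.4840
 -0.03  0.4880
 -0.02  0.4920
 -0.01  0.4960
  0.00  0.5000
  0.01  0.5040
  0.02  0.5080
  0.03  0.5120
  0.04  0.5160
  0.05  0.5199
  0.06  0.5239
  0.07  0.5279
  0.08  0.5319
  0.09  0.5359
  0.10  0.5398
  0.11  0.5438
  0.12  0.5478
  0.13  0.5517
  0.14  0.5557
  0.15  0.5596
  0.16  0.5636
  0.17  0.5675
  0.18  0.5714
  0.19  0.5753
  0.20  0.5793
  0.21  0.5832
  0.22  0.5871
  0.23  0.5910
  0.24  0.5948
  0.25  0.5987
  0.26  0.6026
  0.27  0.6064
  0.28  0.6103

σ√T = 0.55·√0.3333 = 0.3175
ln(S/K) + (r + σ²/2)T = ln(185/180) + (0.005 + 0.55²/2)·0.3333 = 0.0274 + 0.0521 = 0.0795
d₁ = 0.0795 / 0.3175 = 0.2503 ⇒ 0.25
d₂ = d₁ − σ√T = 0.2503 − 0.3175 = -0.0672 ⇒ -0.07
e^(−rT) = e^(−0.005·0.3333) = 0.9983
N(d₁) = N(0.25) = 0.5987;  N(d₂) = N(-0.07) = 0.4721
C = 185·0.5987 − 180·0.9983·0.4721 = 110.7595 − 84.8335 = 25.9260

25.93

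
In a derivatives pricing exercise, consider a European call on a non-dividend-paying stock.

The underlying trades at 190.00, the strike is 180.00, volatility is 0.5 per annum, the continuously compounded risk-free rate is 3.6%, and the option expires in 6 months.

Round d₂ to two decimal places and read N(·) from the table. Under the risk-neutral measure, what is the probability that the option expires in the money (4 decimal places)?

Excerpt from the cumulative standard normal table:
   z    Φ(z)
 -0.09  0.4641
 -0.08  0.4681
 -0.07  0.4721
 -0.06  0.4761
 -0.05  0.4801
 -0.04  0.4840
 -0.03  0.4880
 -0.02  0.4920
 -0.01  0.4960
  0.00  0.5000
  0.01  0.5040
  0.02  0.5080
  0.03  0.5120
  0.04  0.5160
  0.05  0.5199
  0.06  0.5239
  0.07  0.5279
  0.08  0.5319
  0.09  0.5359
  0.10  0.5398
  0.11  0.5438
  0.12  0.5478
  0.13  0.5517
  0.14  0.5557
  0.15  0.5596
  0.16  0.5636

0.5120

T = 0.5;  σ√T = 0.3536
d₁ = [ln(190/180) + (0.036 + 0.5²/2)·0.5] / 0.3536 = [0.0541 + 0.0805] / 0.3536 = 0.3806 ⇒ 0.38
d₂ = d₁ − σ√T = 0.3806 − 0.3536 = 0.0271 ⇒ 0.03
Pr(exercise) under Q = N(d₂) = 0.5120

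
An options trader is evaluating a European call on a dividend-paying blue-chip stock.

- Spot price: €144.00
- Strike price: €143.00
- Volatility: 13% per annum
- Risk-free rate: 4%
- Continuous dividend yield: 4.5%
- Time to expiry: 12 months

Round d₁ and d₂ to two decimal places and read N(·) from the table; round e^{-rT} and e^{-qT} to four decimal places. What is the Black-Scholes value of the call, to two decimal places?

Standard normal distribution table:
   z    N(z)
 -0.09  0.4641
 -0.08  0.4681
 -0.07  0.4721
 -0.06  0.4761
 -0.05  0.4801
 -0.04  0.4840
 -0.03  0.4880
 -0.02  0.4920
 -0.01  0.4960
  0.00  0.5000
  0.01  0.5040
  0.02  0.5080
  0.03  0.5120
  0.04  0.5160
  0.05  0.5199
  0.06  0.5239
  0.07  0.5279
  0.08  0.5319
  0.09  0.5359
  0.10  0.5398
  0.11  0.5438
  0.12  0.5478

€7.26

σ√T = 0.13 × 1.0000 = 0.1300
d₁ = [ln(144/143) + (0.04 − 0.045 + ½·0.13²)·1] / (σ√T) = (0.0070 + 0.0035) / 0.1300 = 0.0801 which rounds to 0.08
d₂ = 0.0801 − 0.1300 = -0.0499 which rounds to -0.05
e^(−qT) = e^(−0.045·1) = 0.9560;  e^(−rT) = e^(−0.04·1) = 0.9608
N(d₁) = N(0.08) = 0.5319;  N(d₂) = N(-0.05) = 0.4801
C = 144·0.9560·0.5319 − 143·0.9608·0.4801 = 73.2235 − 65.9631 = 7.2604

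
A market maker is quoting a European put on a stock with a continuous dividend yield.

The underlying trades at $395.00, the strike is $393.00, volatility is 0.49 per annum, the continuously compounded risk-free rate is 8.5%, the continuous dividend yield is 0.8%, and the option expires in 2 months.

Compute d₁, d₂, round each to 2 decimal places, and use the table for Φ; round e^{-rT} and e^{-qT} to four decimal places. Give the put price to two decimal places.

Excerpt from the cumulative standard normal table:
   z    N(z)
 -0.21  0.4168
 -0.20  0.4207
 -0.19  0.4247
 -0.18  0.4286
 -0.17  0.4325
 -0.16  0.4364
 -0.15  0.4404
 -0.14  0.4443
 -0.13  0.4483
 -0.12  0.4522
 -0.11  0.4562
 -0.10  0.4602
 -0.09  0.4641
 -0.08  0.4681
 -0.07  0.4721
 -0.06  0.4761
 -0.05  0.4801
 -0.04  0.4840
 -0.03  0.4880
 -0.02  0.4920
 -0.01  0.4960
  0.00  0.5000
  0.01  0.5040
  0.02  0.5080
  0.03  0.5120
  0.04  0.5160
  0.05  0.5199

T = 0.1667;  σ√T = 0.2000
d₁ = [ln(395/393) + (0.085 − 0.008 + 0.49²/2)·0.1667] / 0.2000 = [0.0051 + 0.0328] / 0.2000 = 0.1895 which rounds to 0.19
d₂ = d₁ − σ√T = 0.1895 − 0.2000 = -0.0105 which rounds to -0.01
e^(−qT) = e^(−0.008·0.1667) = 0.9987;  e^(−rT) = e^(−0.085·0.1667) = 0.9859
N(−d₂) = N(0.01) = 0.5040;  N(−d₁) = N(-0.19) = 0.4247
P = 393·0.9859·0.5040 − 395·0.9987·0.4247 = 195.2792 − 167.5384 = 27.7408

$27.74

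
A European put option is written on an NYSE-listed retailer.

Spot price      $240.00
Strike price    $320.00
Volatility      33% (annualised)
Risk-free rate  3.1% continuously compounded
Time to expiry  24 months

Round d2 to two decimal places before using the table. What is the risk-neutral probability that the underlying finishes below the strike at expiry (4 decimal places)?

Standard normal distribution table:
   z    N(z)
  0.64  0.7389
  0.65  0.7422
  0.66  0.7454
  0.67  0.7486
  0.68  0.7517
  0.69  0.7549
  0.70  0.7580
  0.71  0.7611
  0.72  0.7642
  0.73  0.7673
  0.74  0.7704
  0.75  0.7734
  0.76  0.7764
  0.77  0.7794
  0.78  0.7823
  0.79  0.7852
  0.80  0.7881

σ√T = 0.33·√2 = 0.4667
d₁ = [ln(240/320) + (0.031 + 0.33²/2)·2] / 0.4667 = [-0.2877 + 0.1709] / 0.4667 = -0.2502 → -0.25
d₂ = d₁ − σ√T = -0.2502 − 0.4667 = -0.7169 → -0.72
Risk-neutral Pr[S_T < K] = N(−d₂) = N(0.72) = 0.7642

0.7642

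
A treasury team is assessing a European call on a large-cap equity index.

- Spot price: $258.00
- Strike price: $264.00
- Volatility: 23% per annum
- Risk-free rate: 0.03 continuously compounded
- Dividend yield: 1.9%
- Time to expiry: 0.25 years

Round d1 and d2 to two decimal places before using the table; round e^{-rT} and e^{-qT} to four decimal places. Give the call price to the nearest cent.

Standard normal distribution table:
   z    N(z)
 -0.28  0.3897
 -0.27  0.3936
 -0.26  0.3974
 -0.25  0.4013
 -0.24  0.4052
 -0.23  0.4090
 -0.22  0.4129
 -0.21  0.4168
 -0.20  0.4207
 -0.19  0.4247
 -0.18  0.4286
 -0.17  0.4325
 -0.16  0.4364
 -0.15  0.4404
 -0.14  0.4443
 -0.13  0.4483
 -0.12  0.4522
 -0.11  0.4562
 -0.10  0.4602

$8.95

σ√T = 0.23 × 0.5000 = 0.1150
d₁ = [ln(258/264) + (0.03 − 0.019 + ½·0.23²)·0.25] / (σ√T) = (-0.0230 + 0.0094) / 0.1150 = -0.1185 which rounds to -0.12
d₂ = -0.1185 − 0.1150 = -0.2335 which rounds to -0.23
e^(−qT) = e^(−0.019·0.25) = 0.9953;  e^(−rT) = e^(−0.03·0.25) = 0.9925
N(d₁) = N(-0.12) = 0.4522;  N(d₂) = N(-0.23) = 0.4090
C = 258·0.9953·0.4522 − 264·0.9925·0.4090 = 116.1193 − 107.1662 = 8.9531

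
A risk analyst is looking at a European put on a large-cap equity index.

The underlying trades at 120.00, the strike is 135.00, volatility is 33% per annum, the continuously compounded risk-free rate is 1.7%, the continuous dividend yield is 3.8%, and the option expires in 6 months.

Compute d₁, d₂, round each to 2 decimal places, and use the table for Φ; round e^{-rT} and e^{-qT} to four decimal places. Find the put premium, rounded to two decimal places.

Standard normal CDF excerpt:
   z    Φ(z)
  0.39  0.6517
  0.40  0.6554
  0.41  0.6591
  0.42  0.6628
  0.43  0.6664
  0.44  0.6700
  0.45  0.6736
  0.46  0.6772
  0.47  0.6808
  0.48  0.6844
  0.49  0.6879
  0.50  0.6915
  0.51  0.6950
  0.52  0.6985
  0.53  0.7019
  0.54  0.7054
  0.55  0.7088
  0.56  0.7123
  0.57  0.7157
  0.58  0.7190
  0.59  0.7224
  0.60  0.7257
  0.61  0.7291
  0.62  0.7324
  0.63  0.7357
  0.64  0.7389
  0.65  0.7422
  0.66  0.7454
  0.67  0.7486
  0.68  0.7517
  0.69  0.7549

21.74

σ√T = 0.33 × 0.7071 = 0.2333
d₁ = [ln(120/135) + (0.017 − 0.038 + 0.33²/2)·0.5] / 0.2333 = [-0.1178 + 0.0167] / 0.2333 = -0.4331 ⇒ -0.43
d₂ = d₁ − σ√T = -0.4331 − 0.2333 = -0.6664 ⇒ -0.67
exp(−qT) = exp(−0.038·0.5) = 0.9812;  exp(−rT) = exp(−0.017·0.5) = 0.9915
N(−d₂) = N(0.67) = 0.7486;  N(−d₁) = N(0.43) = 0.6664
P = 135·0.9915·0.7486 − 120·0.9812·0.6664 = 100.2020 − 78.4646 = 21.7374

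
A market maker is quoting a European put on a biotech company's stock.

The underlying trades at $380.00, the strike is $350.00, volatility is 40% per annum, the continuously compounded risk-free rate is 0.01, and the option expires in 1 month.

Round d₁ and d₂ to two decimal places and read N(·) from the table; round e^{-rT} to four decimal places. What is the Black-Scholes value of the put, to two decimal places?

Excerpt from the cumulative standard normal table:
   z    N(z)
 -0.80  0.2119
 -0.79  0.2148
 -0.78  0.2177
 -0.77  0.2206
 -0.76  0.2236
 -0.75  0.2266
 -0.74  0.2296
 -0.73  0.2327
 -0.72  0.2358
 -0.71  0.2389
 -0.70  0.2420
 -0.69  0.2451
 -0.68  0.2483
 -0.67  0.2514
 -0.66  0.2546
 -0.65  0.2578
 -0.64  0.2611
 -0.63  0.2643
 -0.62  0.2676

σ√T = 0.4 × 0.2887 = 0.1155
d₁ = [ln(380/350) + (0.01 + ½·0.4²)·0.08333] / (σ√T) = (0.0822 + 0.0075) / 0.1155 = 0.7772 ⇒ 0.78
d₂ = 0.7772 − 0.1155 = 0.6617 ⇒ 0.66
exp(−rT) = exp(−0.01·0.08333) = 0.9992
N(−d₂) = N(-0.66) = 0.2546;  N(−d₁) = N(-0.78) = 0.2177
P = 350·0.9992·0.2546 − 380·0.2177 = 89.0387 − 82.7260 = 6.3127

$6.31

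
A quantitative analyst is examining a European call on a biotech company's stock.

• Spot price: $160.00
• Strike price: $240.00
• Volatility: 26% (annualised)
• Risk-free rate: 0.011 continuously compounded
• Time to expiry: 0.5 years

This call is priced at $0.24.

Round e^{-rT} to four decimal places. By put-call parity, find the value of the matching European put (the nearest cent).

$78.92

exp(−rT) = exp(−0.011·0.5) = 0.9945
Put-call parity: C − P = S − K·e^(−rT) = 160 − 240·0.9945 = 160 − 238.6800 = -78.6800
P = C − (C − P) = 0.24 − (-78.6800) = 78.9200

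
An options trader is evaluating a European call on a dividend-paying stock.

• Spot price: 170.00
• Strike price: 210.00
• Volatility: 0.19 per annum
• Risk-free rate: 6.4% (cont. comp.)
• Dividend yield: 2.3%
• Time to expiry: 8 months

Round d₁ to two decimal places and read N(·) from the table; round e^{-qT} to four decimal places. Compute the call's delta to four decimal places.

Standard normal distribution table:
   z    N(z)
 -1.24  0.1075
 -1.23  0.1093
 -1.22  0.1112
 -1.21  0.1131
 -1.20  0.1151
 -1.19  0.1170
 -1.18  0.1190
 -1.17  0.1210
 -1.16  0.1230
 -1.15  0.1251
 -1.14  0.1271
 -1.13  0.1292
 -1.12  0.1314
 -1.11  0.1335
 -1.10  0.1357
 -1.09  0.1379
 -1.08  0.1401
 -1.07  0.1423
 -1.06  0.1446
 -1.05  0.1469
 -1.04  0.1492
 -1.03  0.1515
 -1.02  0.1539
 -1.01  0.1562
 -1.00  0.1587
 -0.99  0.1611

σ√T = 0.19 × 0.8165 = 0.1551
d₁ = [ln(170/210) + (0.064 − 0.023 + 0.19²/2)·0.6667] / 0.1551 = [-0.2113 + 0.0394] / 0.1551 = -1.1083 ≈ -1.11
N(d₁) = N(-1.11) = 0.1335
Δ_call = exp(−qT)·N(d₁) = 0.9848·0.1335 = 0.1315

0.1315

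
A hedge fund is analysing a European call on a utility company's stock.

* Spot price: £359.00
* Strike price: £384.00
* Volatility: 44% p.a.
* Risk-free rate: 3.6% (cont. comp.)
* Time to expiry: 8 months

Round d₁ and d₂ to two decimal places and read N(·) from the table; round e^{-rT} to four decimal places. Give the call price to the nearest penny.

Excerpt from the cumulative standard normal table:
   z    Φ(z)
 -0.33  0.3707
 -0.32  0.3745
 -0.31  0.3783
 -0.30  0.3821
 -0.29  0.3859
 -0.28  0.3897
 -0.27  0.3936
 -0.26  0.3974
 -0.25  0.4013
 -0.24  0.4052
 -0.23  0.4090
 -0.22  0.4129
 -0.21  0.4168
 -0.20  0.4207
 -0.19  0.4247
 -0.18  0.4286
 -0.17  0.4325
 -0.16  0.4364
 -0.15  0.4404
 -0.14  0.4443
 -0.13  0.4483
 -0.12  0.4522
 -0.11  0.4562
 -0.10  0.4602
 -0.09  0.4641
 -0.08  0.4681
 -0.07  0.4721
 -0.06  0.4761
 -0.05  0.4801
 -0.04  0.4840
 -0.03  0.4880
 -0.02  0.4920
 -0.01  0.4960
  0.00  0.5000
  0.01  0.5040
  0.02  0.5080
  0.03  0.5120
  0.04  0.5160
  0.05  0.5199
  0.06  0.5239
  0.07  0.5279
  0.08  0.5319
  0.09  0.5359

£44.83

σ√T = 0.44 × 0.8165 = 0.3593
d₁ = [ln(359/384) + (0.036 + 0.44²/2)·0.6667] / 0.3593 = [-0.0673 + 0.0885] / 0.3593 = 0.0590 → 0.06
d₂ = d₁ − σ√T = 0.0590 − 0.3593 = -0.3002 → -0.30
e^(−rT) = e^(−0.036·0.6667) = 0.9763
C = 359·N(0.06) − 384·0.9763·N(-0.30) = 359·0.5239 − 384·0.9763·0.3821 = 188.0801 − 143.2490 = 44.8311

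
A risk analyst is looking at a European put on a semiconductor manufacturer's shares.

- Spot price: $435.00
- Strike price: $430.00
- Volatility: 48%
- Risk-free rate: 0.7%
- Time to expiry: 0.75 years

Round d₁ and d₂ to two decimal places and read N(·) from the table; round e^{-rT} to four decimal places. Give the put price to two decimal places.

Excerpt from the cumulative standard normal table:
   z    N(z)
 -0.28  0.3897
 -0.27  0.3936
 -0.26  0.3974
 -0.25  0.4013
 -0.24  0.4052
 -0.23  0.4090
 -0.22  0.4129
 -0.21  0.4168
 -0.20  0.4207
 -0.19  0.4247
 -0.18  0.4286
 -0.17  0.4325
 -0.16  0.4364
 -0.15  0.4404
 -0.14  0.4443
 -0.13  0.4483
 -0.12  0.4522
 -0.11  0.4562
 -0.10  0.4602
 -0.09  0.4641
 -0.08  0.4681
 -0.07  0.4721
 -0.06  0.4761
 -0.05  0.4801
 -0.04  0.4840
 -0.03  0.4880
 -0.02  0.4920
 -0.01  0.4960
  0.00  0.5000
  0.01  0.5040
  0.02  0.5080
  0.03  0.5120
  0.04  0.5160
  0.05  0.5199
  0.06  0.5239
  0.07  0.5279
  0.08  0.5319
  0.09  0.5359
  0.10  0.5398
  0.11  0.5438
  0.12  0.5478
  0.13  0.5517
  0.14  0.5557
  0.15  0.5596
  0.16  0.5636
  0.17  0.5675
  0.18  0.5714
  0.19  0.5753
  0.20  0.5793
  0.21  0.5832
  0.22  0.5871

$68.19

σ√T = 0.48·√0.75 = 0.4157
ln(S/K) + (r + σ²/2)T = ln(435/430) + (0.007 + 0.48²/2)·0.75 = 0.0116 + 0.0917 = 0.1032
d₁ = 0.1032 / 0.4157 = 0.2483 ⇒ 0.25
d₂ = d₁ − σ√T = 0.2483 − 0.4157 = -0.1674 ⇒ -0.17
exp(−rT) = exp(−0.007·0.75) = 0.9948
N(−d₂) = N(0.17) = 0.5675;  N(−d₁) = N(-0.25) = 0.4013
P = 430·0.9948·0.5675 − 435·0.4013 = 242.7561 − 174.5655 = 68.1906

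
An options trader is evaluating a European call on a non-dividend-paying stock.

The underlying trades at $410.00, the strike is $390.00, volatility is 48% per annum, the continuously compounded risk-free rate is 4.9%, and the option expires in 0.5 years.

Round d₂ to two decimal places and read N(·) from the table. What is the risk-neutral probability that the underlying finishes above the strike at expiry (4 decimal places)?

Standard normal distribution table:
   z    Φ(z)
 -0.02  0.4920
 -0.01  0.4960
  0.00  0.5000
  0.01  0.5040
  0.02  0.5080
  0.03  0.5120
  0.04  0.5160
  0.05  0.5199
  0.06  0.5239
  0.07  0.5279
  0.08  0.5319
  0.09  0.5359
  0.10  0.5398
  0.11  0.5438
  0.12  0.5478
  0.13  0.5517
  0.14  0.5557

0.5199

T = 0.5;  σ√T = 0.3394
ln(S/K) + (r + σ²/2)T = ln(410/390) + (0.049 + 0.48²/2)·0.5 = 0.0500 + 0.0821 = 0.1321
d₁ = 0.1321 / 0.3394 = 0.3892 → 0.39
d₂ = d₁ − σ√T = 0.3892 − 0.3394 = 0.0498 → 0.05
Risk-neutral Pr[S_T > K] = N(d₂) = N(0.05) = 0.5199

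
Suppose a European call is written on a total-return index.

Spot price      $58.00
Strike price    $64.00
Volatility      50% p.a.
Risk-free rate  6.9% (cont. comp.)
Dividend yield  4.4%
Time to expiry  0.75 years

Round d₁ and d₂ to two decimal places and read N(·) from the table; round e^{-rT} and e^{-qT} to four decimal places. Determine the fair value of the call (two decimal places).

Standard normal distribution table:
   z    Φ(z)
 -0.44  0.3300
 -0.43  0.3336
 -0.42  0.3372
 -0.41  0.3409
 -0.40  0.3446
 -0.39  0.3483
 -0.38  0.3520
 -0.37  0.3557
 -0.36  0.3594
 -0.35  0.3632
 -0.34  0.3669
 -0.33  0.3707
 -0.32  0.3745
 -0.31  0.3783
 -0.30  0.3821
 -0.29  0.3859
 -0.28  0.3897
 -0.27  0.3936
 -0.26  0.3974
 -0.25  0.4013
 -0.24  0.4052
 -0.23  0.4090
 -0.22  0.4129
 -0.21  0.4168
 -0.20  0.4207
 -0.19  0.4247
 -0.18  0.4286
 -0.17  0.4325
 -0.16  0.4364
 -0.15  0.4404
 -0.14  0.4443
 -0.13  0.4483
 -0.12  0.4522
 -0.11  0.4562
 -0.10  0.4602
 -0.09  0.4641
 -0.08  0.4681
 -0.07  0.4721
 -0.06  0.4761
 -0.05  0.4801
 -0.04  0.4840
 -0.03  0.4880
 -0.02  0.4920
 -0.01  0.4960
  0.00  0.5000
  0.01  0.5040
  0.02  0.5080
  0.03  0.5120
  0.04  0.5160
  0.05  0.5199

$7.79

σ√T = 0.5 × 0.8660 = 0.4330
d₁ = [ln(58/64) + (0.069 − 0.044 + 0.5²/2)·0.75] / 0.4330 = [-0.0984 + 0.1125] / 0.4330 = 0.0325 ≈ 0.03
d₂ = d₁ − σ√T = 0.0325 − 0.4330 = -0.4005 ≈ -0.40
exp(−qT) = exp(−0.044·0.75) = 0.9675;  exp(−rT) = exp(−0.069·0.75) = 0.9496
C = 58·0.9675·N(0.03) − 64·0.9496·N(-0.40) = 58·0.9675·0.5120 − 64·0.9496·0.3446 = 28.7309 − 20.9429 = 7.7880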